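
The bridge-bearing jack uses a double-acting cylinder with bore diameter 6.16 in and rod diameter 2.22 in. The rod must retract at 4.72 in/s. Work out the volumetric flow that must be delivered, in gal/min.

Q ≈ 31.8 gal/min

Rod-side annular area A_ann = π/4 × (6.16² − 2.22²) = 25.93 in^2
Q = A × v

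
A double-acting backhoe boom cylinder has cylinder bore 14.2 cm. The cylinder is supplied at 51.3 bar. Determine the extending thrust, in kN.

F ≈ 81.2 kN

Cap-side area A_cap = π/4 × (14.2 cm)² = 158.4 cm^2
F = P × A_cap = 51.3 bar × A_cap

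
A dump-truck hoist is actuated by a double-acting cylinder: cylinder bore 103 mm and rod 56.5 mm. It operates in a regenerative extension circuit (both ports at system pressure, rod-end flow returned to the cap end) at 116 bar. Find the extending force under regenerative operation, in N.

With equal pressure on both faces, forces on the annular region cancel; the net push is pressure × rod cross-section.
Rod cross-section A_rod = π/4 × (56.5 mm)² = 2507 mm^2
F = P × A_rod

F ≈ 29100 N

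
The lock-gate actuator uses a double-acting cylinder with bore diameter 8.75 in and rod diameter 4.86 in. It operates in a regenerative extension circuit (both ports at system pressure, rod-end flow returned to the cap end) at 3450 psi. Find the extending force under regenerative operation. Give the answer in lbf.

F ≈ 64000 lbf

With equal pressure on both faces, forces on the annular region cancel; the net push is pressure × rod cross-section.
Rod cross-section A_rod = π/4 × (4.86 in)² = 18.55 in^2
F = P × A_rod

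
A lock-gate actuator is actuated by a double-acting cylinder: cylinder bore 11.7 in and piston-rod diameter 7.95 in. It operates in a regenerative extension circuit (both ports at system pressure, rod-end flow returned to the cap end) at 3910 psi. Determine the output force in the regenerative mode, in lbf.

F ≈ 1.94e5 lbf

With equal pressure on both faces, forces on the annular region cancel; the net push is pressure × rod cross-section.
Rod cross-section A_rod = π/4 × (7.95 in)² = 49.64 in^2
F = P × A_rod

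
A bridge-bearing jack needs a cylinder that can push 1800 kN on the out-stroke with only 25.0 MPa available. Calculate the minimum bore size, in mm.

D ≈ 303 mm

Extension force acts on the full piston face: F = P × (π/4)D².
D = √(4F / (πP)) = √(4 × 1800 kN / (π × 25.0 MPa))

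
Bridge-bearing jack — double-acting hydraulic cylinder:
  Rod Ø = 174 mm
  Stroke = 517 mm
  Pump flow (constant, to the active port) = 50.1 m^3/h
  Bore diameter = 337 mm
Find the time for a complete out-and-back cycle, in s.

t ≈ 5.74 s

Cap-side area A_cap = π/4 × (337 mm)² = 89200 mm^2
Rod-side annular area A_ann = π/4 × (337² − 174²) = 65420 mm^2
t_ext = A_cap·L/Q = 3.314 s
t_ret = A_ann·L/Q = 2.430 s
t_cycle = t_ext + t_ret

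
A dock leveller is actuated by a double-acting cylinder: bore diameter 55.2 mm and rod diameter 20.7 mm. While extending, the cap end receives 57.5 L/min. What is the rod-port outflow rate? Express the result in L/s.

Cap-side area A_cap = π/4 × (55.2 mm)² = 2393 mm^2
Rod-side annular area A_ann = π/4 × (55.2² − 20.7²) = 2057 mm^2
Piston speed v = Q_in/A_cap; rod-end outflow Q_out = v × A_ann = Q_in × A_ann/A_cap.

Q_out ≈ 0.824 L/s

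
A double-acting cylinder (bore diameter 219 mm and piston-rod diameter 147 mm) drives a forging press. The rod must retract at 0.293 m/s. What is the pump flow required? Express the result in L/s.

Rod-side annular area A_ann = π/4 × (219² − 147²) = 20700 mm^2
Q = A × v

Q ≈ 6.06 L/s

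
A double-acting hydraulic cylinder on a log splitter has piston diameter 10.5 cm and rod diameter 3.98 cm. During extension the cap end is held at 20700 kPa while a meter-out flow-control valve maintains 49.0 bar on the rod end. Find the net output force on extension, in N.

F ≈ 1.43e5 N

Cap-side area A_cap = π/4 × (10.5 cm)² = 86.59 cm^2
Rod-side annular area A_ann = π/4 × (10.5² − 3.98²) = 74.15 cm^2
Net thrust = P_cap·A_cap − P_rod·A_ann = 1.792e5 N − 36330 N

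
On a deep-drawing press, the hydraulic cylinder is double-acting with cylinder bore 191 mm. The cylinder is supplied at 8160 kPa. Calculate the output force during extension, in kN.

Cap-side area A_cap = π/4 × (191 mm)² = 28650 mm^2
F = P × A_cap = 8160 kPa × A_cap

F ≈ 234 kN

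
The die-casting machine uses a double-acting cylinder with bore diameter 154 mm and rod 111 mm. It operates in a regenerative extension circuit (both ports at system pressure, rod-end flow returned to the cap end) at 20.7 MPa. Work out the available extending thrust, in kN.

F ≈ 200 kN

With equal pressure on both faces, forces on the annular region cancel; the net push is pressure × rod cross-section.
Rod cross-section A_rod = π/4 × (111 mm)² = 9677 mm^2
F = P × A_rod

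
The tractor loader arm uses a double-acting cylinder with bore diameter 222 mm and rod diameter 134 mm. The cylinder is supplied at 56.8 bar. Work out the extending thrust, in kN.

F ≈ 220 kN

Cap-side area A_cap = π/4 × (222 mm)² = 38710 mm^2
F = P × A_cap = 56.8 bar × A_cap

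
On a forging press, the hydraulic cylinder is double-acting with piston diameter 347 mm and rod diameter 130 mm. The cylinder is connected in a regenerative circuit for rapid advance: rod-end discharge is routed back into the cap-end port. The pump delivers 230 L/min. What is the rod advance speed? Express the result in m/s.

In regeneration the rod-end outflow joins the pump flow into the cap end, so the net volume the pump must supply per unit advance equals the rod cross-section area.
Rod cross-section A_rod = π/4 × (130 mm)² = 13270 mm^2
v = Q_pump / A_rod

v ≈ 0.289 m/s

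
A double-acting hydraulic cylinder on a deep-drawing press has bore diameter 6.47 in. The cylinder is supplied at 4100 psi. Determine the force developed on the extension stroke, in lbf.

Cap-side area A_cap = π/4 × (6.47 in)² = 32.88 in^2
F = P × A_cap = 4100 psi × A_cap

F ≈ 1.35e5 lbf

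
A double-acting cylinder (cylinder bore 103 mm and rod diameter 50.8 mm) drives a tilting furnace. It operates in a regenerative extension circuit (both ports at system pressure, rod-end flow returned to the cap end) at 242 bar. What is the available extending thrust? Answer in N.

F ≈ 49000 N

With equal pressure on both faces, forces on the annular region cancel; the net push is pressure × rod cross-section.
Rod cross-section A_rod = π/4 × (50.8 mm)² = 2027 mm^2
F = P × A_rod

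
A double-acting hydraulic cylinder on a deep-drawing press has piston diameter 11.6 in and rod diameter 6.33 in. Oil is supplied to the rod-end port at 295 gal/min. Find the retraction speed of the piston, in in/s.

v ≈ 15.3 in/s

Rod-side annular area A_ann = π/4 × (11.6² − 6.33²) = 74.21 in^2
Flow into the rod-end port fills the annular volume.
v = Q / A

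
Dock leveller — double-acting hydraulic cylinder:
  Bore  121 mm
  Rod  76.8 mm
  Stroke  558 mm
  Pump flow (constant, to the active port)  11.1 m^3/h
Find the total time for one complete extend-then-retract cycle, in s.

Cap-side area A_cap = π/4 × (121 mm)² = 11500 mm^2
Rod-side annular area A_ann = π/4 × (121² − 76.8²) = 6867 mm^2
t_ext = A_cap·L/Q = 2.081 s
t_ret = A_ann·L/Q = 1.243 s
t_cycle = t_ext + t_ret

t ≈ 3.32 s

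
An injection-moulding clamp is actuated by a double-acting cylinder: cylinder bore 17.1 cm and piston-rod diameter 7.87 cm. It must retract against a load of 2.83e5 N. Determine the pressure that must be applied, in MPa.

P ≈ 15.6 MPa

Rod-side annular area A_ann = π/4 × (17.1² − 7.87²) = 181.0 cm^2
Retraction: pressure acts on the annular area.
P = F / A = 2.83e5 N / A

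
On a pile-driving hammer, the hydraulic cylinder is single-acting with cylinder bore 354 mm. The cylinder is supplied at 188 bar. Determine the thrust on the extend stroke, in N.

F ≈ 1.85e6 N

Cap-side area A_cap = π/4 × (354 mm)² = 98420 mm^2
F = P × A_cap = 188 bar × A_cap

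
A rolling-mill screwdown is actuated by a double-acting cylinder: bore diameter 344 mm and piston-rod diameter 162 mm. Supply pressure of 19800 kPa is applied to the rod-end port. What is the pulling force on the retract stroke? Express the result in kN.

Rod-side annular area A_ann = π/4 × (344² − 162²) = 72330 mm^2
On retraction the pressure acts on the annular area (bore minus rod).
F = P × A_ann

F ≈ 1430 kN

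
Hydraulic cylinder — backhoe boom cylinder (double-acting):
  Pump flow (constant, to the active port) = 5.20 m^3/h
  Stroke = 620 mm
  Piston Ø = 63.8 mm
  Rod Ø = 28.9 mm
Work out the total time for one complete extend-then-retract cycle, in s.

Cap-side area A_cap = π/4 × (63.8 mm)² = 3197 mm^2
Rod-side annular area A_ann = π/4 × (63.8² − 28.9²) = 2541 mm^2
t_ext = A_cap·L/Q = 1.372 s
t_ret = A_ann·L/Q = 1.091 s
t_cycle = t_ext + t_ret

t ≈ 2.46 s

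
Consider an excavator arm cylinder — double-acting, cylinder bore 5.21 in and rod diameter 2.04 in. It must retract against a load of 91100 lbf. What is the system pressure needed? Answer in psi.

Rod-side annular area A_ann = π/4 × (5.21² − 2.04²) = 18.05 in^2
Retraction: pressure acts on the annular area.
P = F / A = 91100 lbf / A

P ≈ 5050 psi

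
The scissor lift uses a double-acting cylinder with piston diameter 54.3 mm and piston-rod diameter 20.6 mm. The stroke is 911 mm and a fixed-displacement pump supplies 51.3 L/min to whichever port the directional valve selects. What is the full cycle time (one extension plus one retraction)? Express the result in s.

Cap-side area A_cap = π/4 × (54.3 mm)² = 2316 mm^2
Rod-side annular area A_ann = π/4 × (54.3² − 20.6²) = 1982 mm^2
t_ext = A_cap·L/Q = 2.467 s
t_ret = A_ann·L/Q = 2.112 s
t_cycle = t_ext + t_ret

t ≈ 4.58 s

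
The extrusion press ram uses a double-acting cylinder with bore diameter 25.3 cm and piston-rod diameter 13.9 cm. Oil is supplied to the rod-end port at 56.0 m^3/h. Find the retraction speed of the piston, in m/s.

v ≈ 0.443 m/s

Rod-side annular area A_ann = π/4 × (25.3² − 13.9²) = 351.0 cm^2
Flow into the rod-end port fills the annular volume.
v = Q / A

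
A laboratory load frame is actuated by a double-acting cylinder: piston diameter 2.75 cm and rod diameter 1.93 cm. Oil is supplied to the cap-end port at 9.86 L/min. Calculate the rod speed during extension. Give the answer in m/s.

Cap-side area A_cap = π/4 × (2.75 cm)² = 5.940 cm^2
v = Q / A

v ≈ 0.277 m/s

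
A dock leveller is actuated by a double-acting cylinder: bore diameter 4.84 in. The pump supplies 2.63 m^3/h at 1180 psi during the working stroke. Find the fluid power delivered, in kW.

W ≈ 5.94 kW

Hydraulic power = P × Q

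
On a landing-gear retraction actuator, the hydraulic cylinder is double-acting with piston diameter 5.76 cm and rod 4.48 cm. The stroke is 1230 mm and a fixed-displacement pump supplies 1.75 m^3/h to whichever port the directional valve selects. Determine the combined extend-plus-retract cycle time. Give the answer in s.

Cap-side area A_cap = π/4 × (5.76 cm)² = 26.06 cm^2
Rod-side annular area A_ann = π/4 × (5.76² − 4.48²) = 10.29 cm^2
t_ext = A_cap·L/Q = 6.593 s
t_ret = A_ann·L/Q = 2.605 s
t_cycle = t_ext + t_ret

t ≈ 9.20 s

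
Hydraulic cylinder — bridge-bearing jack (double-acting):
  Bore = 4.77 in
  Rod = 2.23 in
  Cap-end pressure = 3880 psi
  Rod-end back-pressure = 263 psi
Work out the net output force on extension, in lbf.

Cap-side area A_cap = π/4 × (4.77 in)² = 17.87 in^2
Rod-side annular area A_ann = π/4 × (4.77² − 2.23²) = 13.96 in^2
Net thrust = P_cap·A_cap − P_rod·A_ann = 69340 lbf − 3673 lbf

F ≈ 65700 lbf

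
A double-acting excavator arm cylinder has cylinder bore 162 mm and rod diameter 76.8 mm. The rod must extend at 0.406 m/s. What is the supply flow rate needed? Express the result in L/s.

Q ≈ 8.37 L/s

Cap-side area A_cap = π/4 × (162 mm)² = 20610 mm^2
Q = A × v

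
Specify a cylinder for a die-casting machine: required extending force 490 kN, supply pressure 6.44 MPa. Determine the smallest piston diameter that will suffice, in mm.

Extension force acts on the full piston face: F = P × (π/4)D².
D = √(4F / (πP)) = √(4 × 490 kN / (π × 6.44 MPa))

D ≈ 311 mm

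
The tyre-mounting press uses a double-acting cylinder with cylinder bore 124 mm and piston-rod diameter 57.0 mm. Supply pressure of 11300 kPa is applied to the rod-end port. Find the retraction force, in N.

Rod-side annular area A_ann = π/4 × (124² − 57.0²) = 9525 mm^2
On retraction the pressure acts on the annular area (bore minus rod).
F = P × A_ann

F ≈ 1.08e5 N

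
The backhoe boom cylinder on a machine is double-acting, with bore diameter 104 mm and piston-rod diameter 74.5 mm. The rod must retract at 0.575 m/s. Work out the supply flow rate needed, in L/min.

Q ≈ 143 L/min

Rod-side annular area A_ann = π/4 × (104² − 74.5²) = 4136 mm^2
Q = A × v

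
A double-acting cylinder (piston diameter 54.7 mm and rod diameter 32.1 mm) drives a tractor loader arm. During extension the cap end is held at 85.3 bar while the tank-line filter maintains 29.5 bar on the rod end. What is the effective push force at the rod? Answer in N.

Cap-side area A_cap = π/4 × (54.7 mm)² = 2350 mm^2
Rod-side annular area A_ann = π/4 × (54.7² − 32.1²) = 1541 mm^2
Net thrust = P_cap·A_cap − P_rod·A_ann = 20050 N − 4545 N

F ≈ 15500 N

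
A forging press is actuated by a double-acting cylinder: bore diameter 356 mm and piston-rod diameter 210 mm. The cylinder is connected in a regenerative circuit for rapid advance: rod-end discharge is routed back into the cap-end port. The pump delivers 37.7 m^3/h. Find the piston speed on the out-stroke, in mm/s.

v ≈ 302 mm/s

In regeneration the rod-end outflow joins the pump flow into the cap end, so the net volume the pump must supply per unit advance equals the rod cross-section area.
Rod cross-section A_rod = π/4 × (210 mm)² = 34640 mm^2
v = Q_pump / A_rod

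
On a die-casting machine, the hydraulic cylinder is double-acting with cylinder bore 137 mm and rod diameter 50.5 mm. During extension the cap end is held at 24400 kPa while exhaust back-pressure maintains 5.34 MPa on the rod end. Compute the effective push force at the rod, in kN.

F ≈ 292 kN

Cap-side area A_cap = π/4 × (137 mm)² = 14740 mm^2
Rod-side annular area A_ann = π/4 × (137² − 50.5²) = 12740 mm^2
Net thrust = P_cap·A_cap − P_rod·A_ann = 359.7 kN − 68.02 kN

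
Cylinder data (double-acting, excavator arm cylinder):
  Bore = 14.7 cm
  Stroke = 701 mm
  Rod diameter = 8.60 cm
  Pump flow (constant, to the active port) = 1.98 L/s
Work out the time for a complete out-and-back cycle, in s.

t ≈ 9.96 s

Cap-side area A_cap = π/4 × (14.7 cm)² = 169.7 cm^2
Rod-side annular area A_ann = π/4 × (14.7² − 8.60²) = 111.6 cm^2
t_ext = A_cap·L/Q = 6.009 s
t_ret = A_ann·L/Q = 3.952 s
t_cycle = t_ext + t_ret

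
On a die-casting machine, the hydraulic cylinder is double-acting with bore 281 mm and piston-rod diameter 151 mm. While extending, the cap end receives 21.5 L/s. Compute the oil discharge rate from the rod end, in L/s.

Q_out ≈ 15.3 L/s

Cap-side area A_cap = π/4 × (281 mm)² = 62020 mm^2
Rod-side annular area A_ann = π/4 × (281² − 151²) = 44110 mm^2
Piston speed v = Q_in/A_cap; rod-end outflow Q_out = v × A_ann = Q_in × A_ann/A_cap.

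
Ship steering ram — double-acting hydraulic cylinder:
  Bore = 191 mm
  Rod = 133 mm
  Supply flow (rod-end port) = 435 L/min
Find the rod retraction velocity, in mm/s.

Rod-side annular area A_ann = π/4 × (191² − 133²) = 14760 mm^2
Flow into the rod-end port fills the annular volume.
v = Q / A

v ≈ 491 mm/s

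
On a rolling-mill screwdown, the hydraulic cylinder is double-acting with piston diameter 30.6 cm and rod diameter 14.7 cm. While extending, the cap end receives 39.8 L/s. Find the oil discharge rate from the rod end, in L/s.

Q_out ≈ 30.6 L/s

Cap-side area A_cap = π/4 × (30.6 cm)² = 735.4 cm^2
Rod-side annular area A_ann = π/4 × (30.6² − 14.7²) = 565.7 cm^2
Piston speed v = Q_in/A_cap; rod-end outflow Q_out = v × A_ann = Q_in × A_ann/A_cap.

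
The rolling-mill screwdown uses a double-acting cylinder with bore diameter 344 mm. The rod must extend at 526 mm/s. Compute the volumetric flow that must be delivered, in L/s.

Cap-side area A_cap = π/4 × (344 mm)² = 92940 mm^2
Q = A × v

Q ≈ 48.9 L/s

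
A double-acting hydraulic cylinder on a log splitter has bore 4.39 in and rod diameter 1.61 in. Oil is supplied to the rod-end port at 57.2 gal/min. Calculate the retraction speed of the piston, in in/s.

v ≈ 16.8 in/s

Rod-side annular area A_ann = π/4 × (4.39² − 1.61²) = 13.10 in^2
Flow into the rod-end port fills the annular volume.
v = Q / A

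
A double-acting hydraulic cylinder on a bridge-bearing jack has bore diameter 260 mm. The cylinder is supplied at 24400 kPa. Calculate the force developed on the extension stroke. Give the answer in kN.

Cap-side area A_cap = π/4 × (260 mm)² = 53090 mm^2
F = P × A_cap = 24400 kPa × A_cap

F ≈ 1300 kN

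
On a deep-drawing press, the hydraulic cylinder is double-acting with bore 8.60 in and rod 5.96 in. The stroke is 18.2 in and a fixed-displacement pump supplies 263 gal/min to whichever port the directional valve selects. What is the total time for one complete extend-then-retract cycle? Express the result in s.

Cap-side area A_cap = π/4 × (8.60 in)² = 58.09 in^2
Rod-side annular area A_ann = π/4 × (8.60² − 5.96²) = 30.19 in^2
t_ext = A_cap·L/Q = 1.044 s
t_ret = A_ann·L/Q = 0.5426 s
t_cycle = t_ext + t_ret

t ≈ 1.59 s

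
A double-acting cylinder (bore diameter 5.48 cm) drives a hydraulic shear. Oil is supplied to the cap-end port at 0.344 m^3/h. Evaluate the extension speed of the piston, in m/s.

v ≈ 0.0405 m/s

Cap-side area A_cap = π/4 × (5.48 cm)² = 23.59 cm^2
v = Q / A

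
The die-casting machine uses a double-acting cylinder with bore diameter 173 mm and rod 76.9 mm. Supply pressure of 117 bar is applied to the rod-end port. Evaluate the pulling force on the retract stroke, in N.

F ≈ 2.21e5 N

Rod-side annular area A_ann = π/4 × (173² − 76.9²) = 18860 mm^2
On retraction the pressure acts on the annular area (bore minus rod).
F = P × A_ann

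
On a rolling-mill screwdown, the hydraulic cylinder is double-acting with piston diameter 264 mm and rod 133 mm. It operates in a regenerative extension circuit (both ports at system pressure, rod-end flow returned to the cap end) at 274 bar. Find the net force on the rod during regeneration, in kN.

With equal pressure on both faces, forces on the annular region cancel; the net push is pressure × rod cross-section.
Rod cross-section A_rod = π/4 × (133 mm)² = 13890 mm^2
F = P × A_rod

F ≈ 381 kN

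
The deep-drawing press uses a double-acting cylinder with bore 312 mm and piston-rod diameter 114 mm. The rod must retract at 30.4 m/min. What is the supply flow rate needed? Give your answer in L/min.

Rod-side annular area A_ann = π/4 × (312² − 114²) = 66250 mm^2
Q = A × v

Q ≈ 2010 L/min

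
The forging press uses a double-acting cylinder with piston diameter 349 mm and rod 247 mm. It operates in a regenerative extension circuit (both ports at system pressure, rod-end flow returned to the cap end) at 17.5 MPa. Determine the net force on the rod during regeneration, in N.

F ≈ 8.39e5 N

With equal pressure on both faces, forces on the annular region cancel; the net push is pressure × rod cross-section.
Rod cross-section A_rod = π/4 × (247 mm)² = 47920 mm^2
F = P × A_rod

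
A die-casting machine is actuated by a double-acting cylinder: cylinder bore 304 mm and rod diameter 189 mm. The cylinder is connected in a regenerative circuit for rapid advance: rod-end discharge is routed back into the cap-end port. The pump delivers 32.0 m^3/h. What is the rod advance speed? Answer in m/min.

In regeneration the rod-end outflow joins the pump flow into the cap end, so the net volume the pump must supply per unit advance equals the rod cross-section area.
Rod cross-section A_rod = π/4 × (189 mm)² = 28060 mm^2
v = Q_pump / A_rod

v ≈ 19.0 m/min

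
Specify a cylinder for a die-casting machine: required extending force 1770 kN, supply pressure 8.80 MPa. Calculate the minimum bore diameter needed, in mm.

Extension force acts on the full piston face: F = P × (π/4)D².
D = √(4F / (πP)) = √(4 × 1770 kN / (π × 8.80 MPa))

D ≈ 506 mm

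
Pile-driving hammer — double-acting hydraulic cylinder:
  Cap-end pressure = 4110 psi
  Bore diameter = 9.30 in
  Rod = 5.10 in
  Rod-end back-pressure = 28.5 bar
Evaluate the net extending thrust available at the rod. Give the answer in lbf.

F ≈ 2.60e5 lbf

Cap-side area A_cap = π/4 × (9.30 in)² = 67.93 in^2
Rod-side annular area A_ann = π/4 × (9.30² − 5.10²) = 47.50 in^2
Net thrust = P_cap·A_cap − P_rod·A_ann = 2.792e5 lbf − 19630 lbf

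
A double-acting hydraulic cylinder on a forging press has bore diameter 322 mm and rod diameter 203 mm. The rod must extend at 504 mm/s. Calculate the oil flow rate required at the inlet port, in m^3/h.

Cap-side area A_cap = π/4 × (322 mm)² = 81430 mm^2
Q = A × v

Q ≈ 148 m^3/h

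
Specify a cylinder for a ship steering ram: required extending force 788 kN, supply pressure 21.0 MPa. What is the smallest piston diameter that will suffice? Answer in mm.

D ≈ 219 mm

Extension force acts on the full piston face: F = P × (π/4)D².
D = √(4F / (πP)) = √(4 × 788 kN / (π × 21.0 MPa))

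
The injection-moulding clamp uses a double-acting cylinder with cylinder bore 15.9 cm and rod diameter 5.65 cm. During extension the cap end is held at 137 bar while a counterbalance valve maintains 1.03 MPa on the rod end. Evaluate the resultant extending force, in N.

Cap-side area A_cap = π/4 × (15.9 cm)² = 198.6 cm^2
Rod-side annular area A_ann = π/4 × (15.9² − 5.65²) = 173.5 cm^2
Net thrust = P_cap·A_cap − P_rod·A_ann = 2.720e5 N − 17870 N

F ≈ 2.54e5 N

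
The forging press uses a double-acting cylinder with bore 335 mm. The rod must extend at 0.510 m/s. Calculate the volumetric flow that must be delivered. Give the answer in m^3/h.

Q ≈ 162 m^3/h

Cap-side area A_cap = π/4 × (335 mm)² = 88140 mm^2
Q = A × v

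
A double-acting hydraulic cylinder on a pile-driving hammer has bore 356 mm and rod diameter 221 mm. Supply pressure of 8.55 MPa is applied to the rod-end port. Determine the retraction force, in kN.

Rod-side annular area A_ann = π/4 × (356² − 221²) = 61180 mm^2
On retraction the pressure acts on the annular area (bore minus rod).
F = P × A_ann

F ≈ 523 kN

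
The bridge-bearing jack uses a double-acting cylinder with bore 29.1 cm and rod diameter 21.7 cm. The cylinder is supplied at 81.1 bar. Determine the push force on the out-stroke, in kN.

Cap-side area A_cap = π/4 × (29.1 cm)² = 665.1 cm^2
F = P × A_cap = 81.1 bar × A_cap

F ≈ 539 kN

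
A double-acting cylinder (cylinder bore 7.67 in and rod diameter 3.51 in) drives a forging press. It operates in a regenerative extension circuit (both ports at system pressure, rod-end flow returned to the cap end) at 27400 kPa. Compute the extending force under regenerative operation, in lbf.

With equal pressure on both faces, forces on the annular region cancel; the net push is pressure × rod cross-section.
Rod cross-section A_rod = π/4 × (3.51 in)² = 9.676 in^2
F = P × A_rod

F ≈ 38500 lbf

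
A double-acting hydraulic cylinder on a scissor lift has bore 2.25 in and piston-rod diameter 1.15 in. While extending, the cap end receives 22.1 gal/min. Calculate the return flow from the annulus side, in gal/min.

Q_out ≈ 16.3 gal/min

Cap-side area A_cap = π/4 × (2.25 in)² = 3.976 in^2
Rod-side annular area A_ann = π/4 × (2.25² − 1.15²) = 2.937 in^2
Piston speed v = Q_in/A_cap; rod-end outflow Q_out = v × A_ann = Q_in × A_ann/A_cap.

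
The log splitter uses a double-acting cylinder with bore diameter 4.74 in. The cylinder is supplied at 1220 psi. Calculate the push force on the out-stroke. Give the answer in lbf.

F ≈ 21500 lbf

Cap-side area A_cap = π/4 × (4.74 in)² = 17.65 in^2
F = P × A_cap = 1220 psi × A_cap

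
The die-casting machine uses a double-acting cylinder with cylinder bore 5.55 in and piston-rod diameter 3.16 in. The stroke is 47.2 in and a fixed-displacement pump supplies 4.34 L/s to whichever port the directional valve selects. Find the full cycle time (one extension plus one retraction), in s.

t ≈ 7.23 s

Cap-side area A_cap = π/4 × (5.55 in)² = 24.19 in^2
Rod-side annular area A_ann = π/4 × (5.55² − 3.16²) = 16.35 in^2
t_ext = A_cap·L/Q = 4.312 s
t_ret = A_ann·L/Q = 2.914 s
t_cycle = t_ext + t_ret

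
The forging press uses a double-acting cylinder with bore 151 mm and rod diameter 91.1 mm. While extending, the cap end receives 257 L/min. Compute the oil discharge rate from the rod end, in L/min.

Q_out ≈ 163 L/min

Cap-side area A_cap = π/4 × (151 mm)² = 17910 mm^2
Rod-side annular area A_ann = π/4 × (151² − 91.1²) = 11390 mm^2
Piston speed v = Q_in/A_cap; rod-end outflow Q_out = v × A_ann = Q_in × A_ann/A_cap.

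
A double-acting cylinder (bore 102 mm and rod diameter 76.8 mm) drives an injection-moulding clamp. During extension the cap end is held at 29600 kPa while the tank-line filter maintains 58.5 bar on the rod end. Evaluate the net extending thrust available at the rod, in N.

F ≈ 2.21e5 N

Cap-side area A_cap = π/4 × (102 mm)² = 8171 mm^2
Rod-side annular area A_ann = π/4 × (102² − 76.8²) = 3539 mm^2
Net thrust = P_cap·A_cap − P_rod·A_ann = 2.419e5 N − 20700 N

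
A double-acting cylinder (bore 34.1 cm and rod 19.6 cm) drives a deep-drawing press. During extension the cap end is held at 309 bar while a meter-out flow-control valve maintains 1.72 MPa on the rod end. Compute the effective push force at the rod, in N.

Cap-side area A_cap = π/4 × (34.1 cm)² = 913.3 cm^2
Rod-side annular area A_ann = π/4 × (34.1² − 19.6²) = 611.6 cm^2
Net thrust = P_cap·A_cap − P_rod·A_ann = 2.822e6 N − 1.052e5 N

F ≈ 2.72e6 N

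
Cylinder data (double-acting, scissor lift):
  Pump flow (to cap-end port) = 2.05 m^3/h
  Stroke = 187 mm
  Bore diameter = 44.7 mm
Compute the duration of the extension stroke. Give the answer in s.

t ≈ 0.515 s

Cap-side area A_cap = π/4 × (44.7 mm)² = 1569 mm^2
Swept volume V = A × L; t = V / Q = A·L / Q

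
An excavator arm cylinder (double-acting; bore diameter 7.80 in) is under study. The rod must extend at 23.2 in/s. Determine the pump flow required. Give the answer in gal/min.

Cap-side area A_cap = π/4 × (7.80 in)² = 47.78 in^2
Q = A × v

Q ≈ 288 gal/min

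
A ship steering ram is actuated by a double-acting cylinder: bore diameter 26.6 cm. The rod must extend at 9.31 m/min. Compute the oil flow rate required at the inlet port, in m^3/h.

Q ≈ 31.0 m^3/h

Cap-side area A_cap = π/4 × (26.6 cm)² = 555.7 cm^2
Q = A × v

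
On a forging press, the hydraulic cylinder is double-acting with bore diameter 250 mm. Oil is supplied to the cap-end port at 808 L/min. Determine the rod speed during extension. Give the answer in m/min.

v ≈ 16.5 m/min

Cap-side area A_cap = π/4 × (250 mm)² = 49090 mm^2
v = Q / A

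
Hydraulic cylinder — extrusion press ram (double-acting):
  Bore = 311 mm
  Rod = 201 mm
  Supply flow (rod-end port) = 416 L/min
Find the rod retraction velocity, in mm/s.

Rod-side annular area A_ann = π/4 × (311² − 201²) = 44230 mm^2
Flow into the rod-end port fills the annular volume.
v = Q / A

v ≈ 157 mm/s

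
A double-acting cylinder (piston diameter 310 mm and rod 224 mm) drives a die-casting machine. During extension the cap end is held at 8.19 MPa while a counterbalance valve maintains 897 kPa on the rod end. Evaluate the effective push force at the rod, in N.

F ≈ 5.86e5 N

Cap-side area A_cap = π/4 × (310 mm)² = 75480 mm^2
Rod-side annular area A_ann = π/4 × (310² − 224²) = 36070 mm^2
Net thrust = P_cap·A_cap − P_rod·A_ann = 6.182e5 N − 32350 N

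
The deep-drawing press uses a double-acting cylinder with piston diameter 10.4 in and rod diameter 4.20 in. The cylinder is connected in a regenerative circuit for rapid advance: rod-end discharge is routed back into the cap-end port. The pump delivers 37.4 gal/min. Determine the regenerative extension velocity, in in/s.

In regeneration the rod-end outflow joins the pump flow into the cap end, so the net volume the pump must supply per unit advance equals the rod cross-section area.
Rod cross-section A_rod = π/4 × (4.20 in)² = 13.85 in^2
v = Q_pump / A_rod

v ≈ 10.4 in/s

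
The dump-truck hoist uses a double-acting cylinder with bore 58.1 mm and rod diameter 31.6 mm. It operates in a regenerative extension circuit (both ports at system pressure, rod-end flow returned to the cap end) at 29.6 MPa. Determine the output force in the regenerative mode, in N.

F ≈ 23200 N

With equal pressure on both faces, forces on the annular region cancel; the net push is pressure × rod cross-section.
Rod cross-section A_rod = π/4 × (31.6 mm)² = 784.3 mm^2
F = P × A_rod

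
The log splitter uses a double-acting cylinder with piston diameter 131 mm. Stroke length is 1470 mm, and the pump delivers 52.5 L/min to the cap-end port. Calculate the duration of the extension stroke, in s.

Cap-side area A_cap = π/4 × (131 mm)² = 13480 mm^2
Swept volume V = A × L; t = V / Q = A·L / Q

t ≈ 22.6 s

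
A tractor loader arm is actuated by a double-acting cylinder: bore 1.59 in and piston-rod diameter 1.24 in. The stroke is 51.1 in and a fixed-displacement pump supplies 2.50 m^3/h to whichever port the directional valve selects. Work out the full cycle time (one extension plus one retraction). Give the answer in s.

Cap-side area A_cap = π/4 × (1.59 in)² = 1.986 in^2
Rod-side annular area A_ann = π/4 × (1.59² − 1.24²) = 0.7779 in^2
t_ext = A_cap·L/Q = 2.394 s
t_ret = A_ann·L/Q = 0.9381 s
t_cycle = t_ext + t_ret

t ≈ 3.33 s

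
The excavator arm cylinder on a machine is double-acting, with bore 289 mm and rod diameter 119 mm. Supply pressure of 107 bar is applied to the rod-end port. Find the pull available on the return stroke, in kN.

F ≈ 583 kN

Rod-side annular area A_ann = π/4 × (289² − 119²) = 54480 mm^2
On retraction the pressure acts on the annular area (bore minus rod).
F = P × A_ann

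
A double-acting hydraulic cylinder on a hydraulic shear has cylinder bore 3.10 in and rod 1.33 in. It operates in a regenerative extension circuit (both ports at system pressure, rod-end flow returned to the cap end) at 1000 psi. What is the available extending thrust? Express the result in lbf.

F ≈ 1390 lbf

With equal pressure on both faces, forces on the annular region cancel; the net push is pressure × rod cross-section.
Rod cross-section A_rod = π/4 × (1.33 in)² = 1.389 in^2
F = P × A_rod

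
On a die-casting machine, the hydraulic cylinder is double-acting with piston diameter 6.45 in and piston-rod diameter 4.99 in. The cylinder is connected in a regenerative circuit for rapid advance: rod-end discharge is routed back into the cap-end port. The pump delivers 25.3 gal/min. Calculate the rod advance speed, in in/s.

In regeneration the rod-end outflow joins the pump flow into the cap end, so the net volume the pump must supply per unit advance equals the rod cross-section area.
Rod cross-section A_rod = π/4 × (4.99 in)² = 19.56 in^2
v = Q_pump / A_rod

v ≈ 4.98 in/s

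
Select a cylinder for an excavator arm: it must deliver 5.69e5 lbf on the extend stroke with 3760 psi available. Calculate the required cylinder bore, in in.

D ≈ 13.9 in

Extension force acts on the full piston face: F = P × (π/4)D².
D = √(4F / (πP)) = √(4 × 5.69e5 lbf / (π × 3760 psi))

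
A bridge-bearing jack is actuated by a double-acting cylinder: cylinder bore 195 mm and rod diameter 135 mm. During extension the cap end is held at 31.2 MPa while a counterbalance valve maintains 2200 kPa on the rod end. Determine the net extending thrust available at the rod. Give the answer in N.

F ≈ 8.98e5 N

Cap-side area A_cap = π/4 × (195 mm)² = 29860 mm^2
Rod-side annular area A_ann = π/4 × (195² − 135²) = 15550 mm^2
Net thrust = P_cap·A_cap − P_rod·A_ann = 9.318e5 N − 34210 N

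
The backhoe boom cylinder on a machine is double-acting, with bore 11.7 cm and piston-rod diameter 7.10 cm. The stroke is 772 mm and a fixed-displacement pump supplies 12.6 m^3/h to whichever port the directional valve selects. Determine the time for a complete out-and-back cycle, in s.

Cap-side area A_cap = π/4 × (11.7 cm)² = 107.5 cm^2
Rod-side annular area A_ann = π/4 × (11.7² − 7.10²) = 67.92 cm^2
t_ext = A_cap·L/Q = 2.371 s
t_ret = A_ann·L/Q = 1.498 s
t_cycle = t_ext + t_ret

t ≈ 3.87 s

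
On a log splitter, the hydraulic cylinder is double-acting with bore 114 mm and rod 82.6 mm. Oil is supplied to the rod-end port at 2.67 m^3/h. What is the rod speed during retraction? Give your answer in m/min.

v ≈ 9.18 m/min

Rod-side annular area A_ann = π/4 × (114² − 82.6²) = 4848 mm^2
Flow into the rod-end port fills the annular volume.
v = Q / A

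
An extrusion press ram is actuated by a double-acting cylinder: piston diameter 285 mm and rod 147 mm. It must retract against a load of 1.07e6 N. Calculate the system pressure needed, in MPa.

Rod-side annular area A_ann = π/4 × (285² − 147²) = 46820 mm^2
Retraction: pressure acts on the annular area.
P = F / A = 1.07e6 N / A

P ≈ 22.9 MPa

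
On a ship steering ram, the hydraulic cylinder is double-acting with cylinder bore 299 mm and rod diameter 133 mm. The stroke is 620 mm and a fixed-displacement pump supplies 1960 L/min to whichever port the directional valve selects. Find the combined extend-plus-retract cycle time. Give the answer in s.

t ≈ 2.40 s

Cap-side area A_cap = π/4 × (299 mm)² = 70220 mm^2
Rod-side annular area A_ann = π/4 × (299² − 133²) = 56320 mm^2
t_ext = A_cap·L/Q = 1.333 s
t_ret = A_ann·L/Q = 1.069 s
t_cycle = t_ext + t_ret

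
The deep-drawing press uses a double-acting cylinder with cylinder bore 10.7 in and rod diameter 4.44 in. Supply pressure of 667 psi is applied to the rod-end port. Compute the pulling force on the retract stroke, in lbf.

Rod-side annular area A_ann = π/4 × (10.7² − 4.44²) = 74.44 in^2
On retraction the pressure acts on the annular area (bore minus rod).
F = P × A_ann

F ≈ 49600 lbf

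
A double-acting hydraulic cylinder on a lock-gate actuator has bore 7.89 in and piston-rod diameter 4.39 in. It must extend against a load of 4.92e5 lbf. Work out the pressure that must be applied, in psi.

P ≈ 10100 psi

Cap-side area A_cap = π/4 × (7.89 in)² = 48.89 in^2
P = F / A = 4.92e5 lbf / A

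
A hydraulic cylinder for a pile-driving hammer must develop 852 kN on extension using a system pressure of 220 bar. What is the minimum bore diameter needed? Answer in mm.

Extension force acts on the full piston face: F = P × (π/4)D².
D = √(4F / (πP)) = √(4 × 852 kN / (π × 220 bar))

D ≈ 222 mm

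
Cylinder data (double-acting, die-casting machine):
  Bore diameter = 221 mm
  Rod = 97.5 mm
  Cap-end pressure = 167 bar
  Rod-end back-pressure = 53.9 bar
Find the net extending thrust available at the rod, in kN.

Cap-side area A_cap = π/4 × (221 mm)² = 38360 mm^2
Rod-side annular area A_ann = π/4 × (221² − 97.5²) = 30890 mm^2
Net thrust = P_cap·A_cap − P_rod·A_ann = 640.6 kN − 166.5 kN

F ≈ 474 kN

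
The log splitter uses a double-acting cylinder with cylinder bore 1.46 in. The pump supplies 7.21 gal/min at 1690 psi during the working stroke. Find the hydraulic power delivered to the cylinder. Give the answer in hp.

W ≈ 7.11 hp

Hydraulic power = P × Q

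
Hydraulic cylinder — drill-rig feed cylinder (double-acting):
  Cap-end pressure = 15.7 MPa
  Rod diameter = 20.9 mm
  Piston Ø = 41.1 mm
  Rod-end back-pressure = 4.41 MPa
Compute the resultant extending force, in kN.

F ≈ 16.5 kN

Cap-side area A_cap = π/4 × (41.1 mm)² = 1327 mm^2
Rod-side annular area A_ann = π/4 × (41.1² − 20.9²) = 983.6 mm^2
Net thrust = P_cap·A_cap − P_rod·A_ann = 20.83 kN − 4.338 kN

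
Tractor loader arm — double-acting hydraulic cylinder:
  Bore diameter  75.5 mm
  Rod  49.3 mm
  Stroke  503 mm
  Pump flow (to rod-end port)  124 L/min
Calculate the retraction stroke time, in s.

t ≈ 0.625 s

Rod-side annular area A_ann = π/4 × (75.5² − 49.3²) = 2568 mm^2
Swept volume V = A × L; t = V / Q = A·L / Q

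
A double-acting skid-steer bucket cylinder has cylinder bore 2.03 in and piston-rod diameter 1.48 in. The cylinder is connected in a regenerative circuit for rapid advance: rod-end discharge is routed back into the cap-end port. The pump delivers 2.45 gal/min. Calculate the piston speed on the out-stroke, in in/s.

In regeneration the rod-end outflow joins the pump flow into the cap end, so the net volume the pump must supply per unit advance equals the rod cross-section area.
Rod cross-section A_rod = π/4 × (1.48 in)² = 1.720 in^2
v = Q_pump / A_rod

v ≈ 5.48 in/s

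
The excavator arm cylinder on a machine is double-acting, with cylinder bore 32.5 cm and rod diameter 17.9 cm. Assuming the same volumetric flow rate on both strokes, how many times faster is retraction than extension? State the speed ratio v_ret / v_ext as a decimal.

Cap-side area A_cap = π/4 × (32.5 cm)² = 829.6 cm^2
Rod-side annular area A_ann = π/4 × (32.5² − 17.9²) = 577.9 cm^2
For equal Q, v ∝ 1/A, so v_ret/v_ext = A_cap/A_ann.

v_ret/v_ext ≈ 1.44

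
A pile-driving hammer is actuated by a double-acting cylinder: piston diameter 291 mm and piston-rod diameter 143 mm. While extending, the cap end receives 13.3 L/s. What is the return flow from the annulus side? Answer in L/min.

Q_out ≈ 605 L/min

Cap-side area A_cap = π/4 × (291 mm)² = 66510 mm^2
Rod-side annular area A_ann = π/4 × (291² − 143²) = 50450 mm^2
Piston speed v = Q_in/A_cap; rod-end outflow Q_out = v × A_ann = Q_in × A_ann/A_cap.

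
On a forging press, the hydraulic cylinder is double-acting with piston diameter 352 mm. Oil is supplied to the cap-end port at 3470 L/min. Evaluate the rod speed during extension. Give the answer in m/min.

Cap-side area A_cap = π/4 × (352 mm)² = 97310 mm^2
v = Q / A

v ≈ 35.7 m/min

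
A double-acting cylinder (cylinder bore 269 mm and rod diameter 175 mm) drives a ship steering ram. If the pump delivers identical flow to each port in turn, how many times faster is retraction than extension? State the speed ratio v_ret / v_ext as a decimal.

Cap-side area A_cap = π/4 × (269 mm)² = 56830 mm^2
Rod-side annular area A_ann = π/4 × (269² − 175²) = 32780 mm^2
For equal Q, v ∝ 1/A, so v_ret/v_ext = A_cap/A_ann.

v_ret/v_ext ≈ 1.73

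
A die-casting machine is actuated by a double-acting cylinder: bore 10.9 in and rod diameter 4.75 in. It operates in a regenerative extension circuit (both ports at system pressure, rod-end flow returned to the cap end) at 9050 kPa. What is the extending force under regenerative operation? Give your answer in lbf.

With equal pressure on both faces, forces on the annular region cancel; the net push is pressure × rod cross-section.
Rod cross-section A_rod = π/4 × (4.75 in)² = 17.72 in^2
F = P × A_rod

F ≈ 23300 lbf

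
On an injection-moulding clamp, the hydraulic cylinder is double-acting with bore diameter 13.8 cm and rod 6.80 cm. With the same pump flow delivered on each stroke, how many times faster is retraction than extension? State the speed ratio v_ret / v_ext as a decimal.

v_ret/v_ext ≈ 1.32

Cap-side area A_cap = π/4 × (13.8 cm)² = 149.6 cm^2
Rod-side annular area A_ann = π/4 × (13.8² − 6.80²) = 113.3 cm^2
For equal Q, v ∝ 1/A, so v_ret/v_ext = A_cap/A_ann.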